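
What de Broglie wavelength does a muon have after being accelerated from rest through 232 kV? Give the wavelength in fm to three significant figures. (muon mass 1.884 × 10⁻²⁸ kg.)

λ = 177 fm

KE = eV = 1.602 × 10⁻¹⁹ × 2.320 × 10⁵ = 3.717 × 10⁻¹⁴ J.
p = √(2mKE) = √(2 × 1.884 × 10⁻²⁸ × 3.717 × 10⁻¹⁴) = 3.742 × 10⁻²¹ kg·m/s.
λ = h/p = 6.626 × 10⁻³⁴ / 3.742 × 10⁻²¹ = 1.77 × 10⁻¹³ m = 177 fm.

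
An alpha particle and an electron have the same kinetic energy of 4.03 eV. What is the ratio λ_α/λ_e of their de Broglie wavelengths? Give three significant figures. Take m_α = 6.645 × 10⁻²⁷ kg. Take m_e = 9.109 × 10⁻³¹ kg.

λ_α/λ_e = 0.0117

At fixed KE, p = √(2mKE) so λ = h/p ∝ 1/√m.
λ_α/λ_e = √(m_e/m_α) = √(9.109 × 10⁻³¹/6.645 × 10⁻²⁷) = √(1.371 × 10⁻⁴) = 0.0117.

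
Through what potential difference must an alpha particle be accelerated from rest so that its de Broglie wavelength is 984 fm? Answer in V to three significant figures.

p = h/λ = 6.626 × 10⁻³⁴ / 9.840 × 10⁻¹³ = 6.734 × 10⁻²² kg·m/s.
KE = p²/(2m) = 3.412 × 10⁻¹⁷ J.
V = KE/2e = 3.412 × 10⁻¹⁷ / (2 × 1.602 × 10⁻¹⁹) = 106 V.

V = 106 V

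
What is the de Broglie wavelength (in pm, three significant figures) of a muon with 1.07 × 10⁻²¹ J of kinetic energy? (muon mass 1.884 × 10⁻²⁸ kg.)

p = √(2mKE) = √(2 × 1.884 × 10⁻²⁸ × 1.070 × 10⁻²¹) = 6.350 × 10⁻²⁵ kg·m/s.
λ = h/p = 6.626 × 10⁻³⁴ / 6.350 × 10⁻²⁵ = 1.04 × 10⁻⁹ m = 1040 pm.

λ = 1040 pm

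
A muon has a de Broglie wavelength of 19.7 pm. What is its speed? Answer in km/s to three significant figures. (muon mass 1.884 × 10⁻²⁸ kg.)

v = 179 km/s

p = h/λ = 6.626 × 10⁻³⁴ / 1.970 × 10⁻¹¹ = 3.363 × 10⁻²³ kg·m/s.
v = p/m = 3.363 × 10⁻²³ / 1.884 × 10⁻²⁸ = 1.79 × 10⁵ m/s = 179 km/s.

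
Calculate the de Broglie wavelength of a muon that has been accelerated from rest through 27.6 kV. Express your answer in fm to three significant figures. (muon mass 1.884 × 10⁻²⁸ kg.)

λ = 513 fm

KE = eV = 1.602 × 10⁻¹⁹ × 2.760 × 10⁴ = 4.422 × 10⁻¹⁵ J.
p = √(2mKE) = √(2 × 1.884 × 10⁻²⁸ × 4.422 × 10⁻¹⁵) = 1.291 × 10⁻²¹ kg·m/s.
λ = h/p = 6.626 × 10⁻³⁴ / 1.291 × 10⁻²¹ = 5.13 × 10⁻¹³ m = 513 fm.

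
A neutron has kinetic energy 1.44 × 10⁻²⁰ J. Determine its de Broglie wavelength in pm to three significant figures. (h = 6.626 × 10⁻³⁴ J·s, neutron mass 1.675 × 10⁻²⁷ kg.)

λ = 95.4 pm

p = √(2mKE) = √(2 × 1.675 × 10⁻²⁷ × 1.440 × 10⁻²⁰) = 6.946 × 10⁻²⁴ kg·m/s.
λ = h/p = 6.626 × 10⁻³⁴ / 6.946 × 10⁻²⁴ = 9.54 × 10⁻¹¹ m = 95.4 pm.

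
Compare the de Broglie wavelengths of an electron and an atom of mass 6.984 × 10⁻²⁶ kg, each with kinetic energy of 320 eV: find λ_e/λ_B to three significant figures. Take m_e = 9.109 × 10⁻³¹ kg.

At fixed KE, p = √(2mKE) so λ = h/p ∝ 1/√m.
λ_e/λ_B = √(m_B/m_e) = √(6.984 × 10⁻²⁶/9.109 × 10⁻³¹) = √(7.667 × 10⁴) = 277.

λ_e/λ_B = 277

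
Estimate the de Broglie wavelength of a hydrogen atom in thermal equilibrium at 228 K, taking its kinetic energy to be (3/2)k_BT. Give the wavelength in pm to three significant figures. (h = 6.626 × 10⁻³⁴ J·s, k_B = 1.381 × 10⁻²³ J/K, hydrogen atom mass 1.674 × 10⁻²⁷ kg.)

KE = (3/2)k_BT = 1.5 × 1.381 × 10⁻²³ × 228 = 4.723 × 10⁻²¹ J.
p = √(2mKE) = √(2 × 1.674 × 10⁻²⁷ × 4.723 × 10⁻²¹) = 3.977 × 10⁻²⁴ kg·m/s.
λ = h/p = 1.67 × 10⁻¹⁰ m = 167 pm.

λ = 167 pm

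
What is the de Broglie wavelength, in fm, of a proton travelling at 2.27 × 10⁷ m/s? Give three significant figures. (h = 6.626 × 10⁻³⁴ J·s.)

p = mv = 1.673 × 10⁻²⁷ × 2.27 × 10⁷ = 3.798 × 10⁻²⁰ kg·m/s.
λ = h/p = 6.626 × 10⁻³⁴ / 3.798 × 10⁻²⁰ = 1.74 × 10⁻¹⁴ m = 17.4 fm.

λ = 17.4 fm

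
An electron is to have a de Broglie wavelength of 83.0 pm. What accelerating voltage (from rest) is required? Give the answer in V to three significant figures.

p = h/λ = 6.626 × 10⁻³⁴ / 8.300 × 10⁻¹¹ = 7.983 × 10⁻²⁴ kg·m/s.
KE = p²/(2m) = 3.498 × 10⁻¹⁷ J.
V = KE/e = 3.498 × 10⁻¹⁷ / (1.602 × 10⁻¹⁹) = 218 V.

V = 218 V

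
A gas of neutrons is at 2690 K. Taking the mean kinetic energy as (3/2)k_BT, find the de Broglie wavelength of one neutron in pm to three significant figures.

KE = (3/2)k_BT = 1.5 × 1.381 × 10⁻²³ × 2690 = 5.572 × 10⁻²⁰ J.
p = √(2mKE) = √(2 × 1.675 × 10⁻²⁷ × 5.572 × 10⁻²⁰) = 1.366 × 10⁻²³ kg·m/s.
λ = h/p = 4.85 × 10⁻¹¹ m = 48.5 pm.

λ = 48.5 pm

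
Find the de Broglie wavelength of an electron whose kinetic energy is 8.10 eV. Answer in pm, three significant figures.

λ = 431 pm

KE = 8.10 eV = 1.298 × 10⁻¹⁸ J.
p = √(2mKE) = √(2 × 9.109 × 10⁻³¹ × 1.298 × 10⁻¹⁸) = 1.538 × 10⁻²⁴ kg·m/s.
λ = h/p = 6.626 × 10⁻³⁴ / 1.538 × 10⁻²⁴ = 4.31 × 10⁻¹⁰ m = 431 pm.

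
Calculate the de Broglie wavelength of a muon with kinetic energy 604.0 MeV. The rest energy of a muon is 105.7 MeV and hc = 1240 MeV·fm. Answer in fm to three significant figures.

Total energy E = KE + m₀c² = 604.0 + 105.7 = 709.7 MeV.
(pc)² = E² − (m₀c²)² = (709.7)² − (105.7)² = 4.925 × 10⁵ MeV², so pc = 701.8 MeV.
λ = hc/(pc) = 1240 MeV·fm / 701.8 MeV = 1.77 fm.

λ = 1.77 fm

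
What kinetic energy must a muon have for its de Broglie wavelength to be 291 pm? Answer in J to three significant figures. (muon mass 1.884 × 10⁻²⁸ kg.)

KE = 1.38 × 10⁻²⁰ J

p = h/λ = 6.626 × 10⁻³⁴ / 2.910 × 10⁻¹⁰ = 2.277 × 10⁻²⁴ kg·m/s.
KE = p²/(2m) = (2.277 × 10⁻²⁴)² / (2 × 1.884 × 10⁻²⁸) = 1.376 × 10⁻²⁰ J = 1.38 × 10⁻²⁰ J.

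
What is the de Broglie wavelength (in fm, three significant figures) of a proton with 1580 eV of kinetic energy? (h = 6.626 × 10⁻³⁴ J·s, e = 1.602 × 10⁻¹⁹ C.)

λ = 720 fm

KE = 1580 eV = 2.531 × 10⁻¹⁶ J.
p = √(2mKE) = √(2 × 1.673 × 10⁻²⁷ × 2.531 × 10⁻¹⁶) = 9.203 × 10⁻²² kg·m/s.
λ = h/p = 6.626 × 10⁻³⁴ / 9.203 × 10⁻²² = 7.20 × 10⁻¹³ m = 720 fm.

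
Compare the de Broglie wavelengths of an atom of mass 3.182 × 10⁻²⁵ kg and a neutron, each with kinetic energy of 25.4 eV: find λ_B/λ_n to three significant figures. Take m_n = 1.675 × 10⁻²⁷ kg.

At fixed KE, p = √(2mKE) so λ = h/p ∝ 1/√m.
λ_B/λ_n = √(m_n/m_B) = √(1.675 × 10⁻²⁷/3.182 × 10⁻²⁵) = √(5.264 × 10⁻³) = 0.0726.

λ_B/λ_n = 0.0726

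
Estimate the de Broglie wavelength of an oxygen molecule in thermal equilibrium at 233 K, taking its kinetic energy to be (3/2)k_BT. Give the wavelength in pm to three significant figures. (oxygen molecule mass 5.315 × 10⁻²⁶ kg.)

λ = 29.3 pm

KE = (3/2)k_BT = 1.5 × 1.381 × 10⁻²³ × 233 = 4.827 × 10⁻²¹ J.
p = √(2mKE) = √(2 × 5.315 × 10⁻²⁶ × 4.827 × 10⁻²¹) = 2.265 × 10⁻²³ kg·m/s.
λ = h/p = 2.93 × 10⁻¹¹ m = 29.3 pm.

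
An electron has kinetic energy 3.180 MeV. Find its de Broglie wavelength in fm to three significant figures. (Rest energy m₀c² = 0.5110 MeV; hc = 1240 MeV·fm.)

Total energy E = KE + m₀c² = 3.180 + 0.5110 = 3.6910 MeV.
(pc)² = E² − (m₀c²)² = (3.6910)² − (0.5110)² = 13.36 MeV², so pc = 3.655 MeV.
λ = hc/(pc) = 1240 MeV·fm / 3.655 MeV = 339 fm.

λ = 339 fm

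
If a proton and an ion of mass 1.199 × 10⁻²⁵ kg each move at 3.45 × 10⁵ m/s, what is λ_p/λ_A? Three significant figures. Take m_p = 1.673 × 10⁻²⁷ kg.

λ_p/λ_A = 71.7

At fixed v, p = mv so λ = h/(mv) ∝ 1/m.
λ_p/λ_A = m_A/m_p = 1.199 × 10⁻²⁵/1.673 × 10⁻²⁷ = 71.7.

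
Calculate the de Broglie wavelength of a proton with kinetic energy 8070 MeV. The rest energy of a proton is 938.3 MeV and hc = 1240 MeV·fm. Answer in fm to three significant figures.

λ = 0.138 fm

Total energy E = KE + m₀c² = 8070 + 938.3 = 9008.3 MeV.
(pc)² = E² − (m₀c²)² = (9008.3)² − (938.3)² = 8.027 × 10⁷ MeV², so pc = 8959 MeV.
λ = hc/(pc) = 1240 MeV·fm / 8959 MeV = 0.138 fm.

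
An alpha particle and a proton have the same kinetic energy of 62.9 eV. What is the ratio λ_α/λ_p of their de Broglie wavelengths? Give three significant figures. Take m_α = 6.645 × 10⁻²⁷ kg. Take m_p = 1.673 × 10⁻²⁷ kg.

At fixed KE, p = √(2mKE) so λ = h/p ∝ 1/√m.
λ_α/λ_p = √(m_p/m_α) = √(1.673 × 10⁻²⁷/6.645 × 10⁻²⁷) = √(0.2518) = 0.502.

λ_α/λ_p = 0.502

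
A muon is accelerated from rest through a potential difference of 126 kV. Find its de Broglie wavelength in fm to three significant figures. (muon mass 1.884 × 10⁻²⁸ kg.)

KE = eV = 1.602 × 10⁻¹⁹ × 1.260 × 10⁵ = 2.019 × 10⁻¹⁴ J.
p = √(2mKE) = √(2 × 1.884 × 10⁻²⁸ × 2.019 × 10⁻¹⁴) = 2.758 × 10⁻²¹ kg·m/s.
λ = h/p = 6.626 × 10⁻³⁴ / 2.758 × 10⁻²¹ = 2.40 × 10⁻¹³ m = 240 fm.

λ = 240 fm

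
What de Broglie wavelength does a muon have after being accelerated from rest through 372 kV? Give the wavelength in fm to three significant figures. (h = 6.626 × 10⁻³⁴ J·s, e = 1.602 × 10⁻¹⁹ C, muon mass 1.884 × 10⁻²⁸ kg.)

KE = eV = 1.602 × 10⁻¹⁹ × 3.720 × 10⁵ = 5.959 × 10⁻¹⁴ J.
p = √(2mKE) = √(2 × 1.884 × 10⁻²⁸ × 5.959 × 10⁻¹⁴) = 4.739 × 10⁻²¹ kg·m/s.
λ = h/p = 6.626 × 10⁻³⁴ / 4.739 × 10⁻²¹ = 1.40 × 10⁻¹³ m = 140 fm.

λ = 140 fm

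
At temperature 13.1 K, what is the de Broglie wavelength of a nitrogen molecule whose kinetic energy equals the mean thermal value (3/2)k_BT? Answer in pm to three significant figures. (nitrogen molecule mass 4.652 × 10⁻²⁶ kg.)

λ = 132 pm

KE = (3/2)k_BT = 1.5 × 1.381 × 10⁻²³ × 13.1 = 2.714 × 10⁻²² J.
p = √(2mKE) = √(2 × 4.652 × 10⁻²⁶ × 2.714 × 10⁻²²) = 5.025 × 10⁻²⁴ kg·m/s.
λ = h/p = 1.32 × 10⁻¹⁰ m = 132 pm.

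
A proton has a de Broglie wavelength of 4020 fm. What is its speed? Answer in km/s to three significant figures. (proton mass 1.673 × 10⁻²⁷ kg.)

v = 98.5 km/s

p = h/λ = 6.626 × 10⁻³⁴ / 4.020 × 10⁻¹² = 1.648 × 10⁻²² kg·m/s.
v = p/m = 1.648 × 10⁻²² / 1.673 × 10⁻²⁷ = 9.85 × 10⁴ m/s = 98.5 km/s.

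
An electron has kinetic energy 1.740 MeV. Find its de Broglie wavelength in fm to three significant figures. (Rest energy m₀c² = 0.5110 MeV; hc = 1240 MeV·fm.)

λ = 566 fm

Total energy E = KE + m₀c² = 1.740 + 0.5110 = 2.2510 MeV.
(pc)² = E² − (m₀c²)² = (2.2510)² − (0.5110)² = 4.806 MeV², so pc = 2.192 MeV.
λ = hc/(pc) = 1240 MeV·fm / 2.192 MeV = 566 fm.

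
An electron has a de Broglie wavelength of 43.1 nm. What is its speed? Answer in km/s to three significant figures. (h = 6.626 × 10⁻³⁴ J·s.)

v = 16.9 km/s

p = h/λ = 6.626 × 10⁻³⁴ / 4.310 × 10⁻⁸ = 1.537 × 10⁻²⁶ kg·m/s.
v = p/m = 1.537 × 10⁻²⁶ / 9.109 × 10⁻³¹ = 1.69 × 10⁴ m/s = 16.9 km/s.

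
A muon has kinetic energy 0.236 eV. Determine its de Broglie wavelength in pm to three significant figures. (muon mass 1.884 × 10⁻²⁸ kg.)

λ = 176 pm

KE = 0.236 eV = 3.781 × 10⁻²⁰ J.
p = √(2mKE) = √(2 × 1.884 × 10⁻²⁸ × 3.781 × 10⁻²⁰) = 3.774 × 10⁻²⁴ kg·m/s.
λ = h/p = 6.626 × 10⁻³⁴ / 3.774 × 10⁻²⁴ = 1.76 × 10⁻¹⁰ m = 176 pm.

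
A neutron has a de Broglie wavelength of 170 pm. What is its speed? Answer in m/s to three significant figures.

v = 2330 m/s

p = h/λ = 6.626 × 10⁻³⁴ / 1.700 × 10⁻¹⁰ = 3.898 × 10⁻²⁴ kg·m/s.
v = p/m = 3.898 × 10⁻²⁴ / 1.675 × 10⁻²⁷ = 2.33 × 10³ m/s = 2330 m/s.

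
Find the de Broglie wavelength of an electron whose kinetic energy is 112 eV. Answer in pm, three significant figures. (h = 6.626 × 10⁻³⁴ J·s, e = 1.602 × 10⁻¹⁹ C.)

λ = 116 pm

KE = 112 eV = 1.794 × 10⁻¹⁷ J.
p = √(2mKE) = √(2 × 9.109 × 10⁻³¹ × 1.794 × 10⁻¹⁷) = 5.717 × 10⁻²⁴ kg·m/s.
λ = h/p = 6.626 × 10⁻³⁴ / 5.717 × 10⁻²⁴ = 1.16 × 10⁻¹⁰ m = 116 pm.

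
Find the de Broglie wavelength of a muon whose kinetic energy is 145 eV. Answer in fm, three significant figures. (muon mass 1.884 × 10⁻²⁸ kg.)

KE = 145 eV = 2.323 × 10⁻¹⁷ J.
p = √(2mKE) = √(2 × 1.884 × 10⁻²⁸ × 2.323 × 10⁻¹⁷) = 9.356 × 10⁻²³ kg·m/s.
λ = h/p = 6.626 × 10⁻³⁴ / 9.356 × 10⁻²³ = 7.08 × 10⁻¹² m = 7080 fm.

λ = 7080 fm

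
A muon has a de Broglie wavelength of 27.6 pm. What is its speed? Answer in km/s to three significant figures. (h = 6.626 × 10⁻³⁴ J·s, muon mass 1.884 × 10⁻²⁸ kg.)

p = h/λ = 6.626 × 10⁻³⁴ / 2.760 × 10⁻¹¹ = 2.401 × 10⁻²³ kg·m/s.
v = p/m = 2.401 × 10⁻²³ / 1.884 × 10⁻²⁸ = 1.27 × 10⁵ m/s = 127 km/s.

v = 127 km/s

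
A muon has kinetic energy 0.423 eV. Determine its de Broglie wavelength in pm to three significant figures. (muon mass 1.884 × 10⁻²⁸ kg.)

λ = 131 pm

KE = 0.423 eV = 6.776 × 10⁻²⁰ J.
p = √(2mKE) = √(2 × 1.884 × 10⁻²⁸ × 6.776 × 10⁻²⁰) = 5.053 × 10⁻²⁴ kg·m/s.
λ = h/p = 6.626 × 10⁻³⁴ / 5.053 × 10⁻²⁴ = 1.31 × 10⁻¹⁰ m = 131 pm.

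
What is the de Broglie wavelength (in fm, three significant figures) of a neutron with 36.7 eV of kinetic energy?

KE = 36.7 eV = 5.879 × 10⁻¹⁸ J.
p = √(2mKE) = √(2 × 1.675 × 10⁻²⁷ × 5.879 × 10⁻¹⁸) = 1.403 × 10⁻²² kg·m/s.
λ = h/p = 6.626 × 10⁻³⁴ / 1.403 × 10⁻²² = 4.72 × 10⁻¹² m = 4720 fm.

λ = 4720 fm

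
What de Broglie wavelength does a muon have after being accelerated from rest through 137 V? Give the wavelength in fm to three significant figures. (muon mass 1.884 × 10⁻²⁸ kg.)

KE = eV = 1.602 × 10⁻¹⁹ × 137.0 = 2.195 × 10⁻¹⁷ J.
p = √(2mKE) = √(2 × 1.884 × 10⁻²⁸ × 2.195 × 10⁻¹⁷) = 9.094 × 10⁻²³ kg·m/s.
λ = h/p = 6.626 × 10⁻³⁴ / 9.094 × 10⁻²³ = 7.29 × 10⁻¹² m = 7290 fm.

λ = 7290 fm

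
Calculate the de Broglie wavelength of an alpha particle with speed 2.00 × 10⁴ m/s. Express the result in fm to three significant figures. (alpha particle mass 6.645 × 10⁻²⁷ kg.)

λ = 4990 fm

p = mv = 6.645 × 10⁻²⁷ × 2.00 × 10⁴ = 1.329 × 10⁻²² kg·m/s.
λ = h/p = 6.626 × 10⁻³⁴ / 1.329 × 10⁻²² = 4.99 × 10⁻¹² m = 4990 fm.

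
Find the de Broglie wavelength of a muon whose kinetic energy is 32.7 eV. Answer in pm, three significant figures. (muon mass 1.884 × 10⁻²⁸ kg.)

KE = 32.7 eV = 5.239 × 10⁻¹⁸ J.
p = √(2mKE) = √(2 × 1.884 × 10⁻²⁸ × 5.239 × 10⁻¹⁸) = 4.443 × 10⁻²³ kg·m/s.
λ = h/p = 6.626 × 10⁻³⁴ / 4.443 × 10⁻²³ = 1.49 × 10⁻¹¹ m = 14.9 pm.

λ = 14.9 pm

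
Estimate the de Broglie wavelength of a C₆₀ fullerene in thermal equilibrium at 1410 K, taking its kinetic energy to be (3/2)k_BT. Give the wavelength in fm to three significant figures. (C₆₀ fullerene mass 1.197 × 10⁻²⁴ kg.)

KE = (3/2)k_BT = 1.5 × 1.381 × 10⁻²³ × 1410 = 2.921 × 10⁻²⁰ J.
p = √(2mKE) = √(2 × 1.197 × 10⁻²⁴ × 2.921 × 10⁻²⁰) = 2.644 × 10⁻²² kg·m/s.
λ = h/p = 2.51 × 10⁻¹² m = 2510 fm.

λ = 2510 fm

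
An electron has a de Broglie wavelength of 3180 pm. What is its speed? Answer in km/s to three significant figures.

p = h/λ = 6.626 × 10⁻³⁴ / 3.180 × 10⁻⁹ = 2.084 × 10⁻²⁵ kg·m/s.
v = p/m = 2.084 × 10⁻²⁵ / 9.109 × 10⁻³¹ = 2.29 × 10⁵ m/s = 229 km/s.

v = 229 km/s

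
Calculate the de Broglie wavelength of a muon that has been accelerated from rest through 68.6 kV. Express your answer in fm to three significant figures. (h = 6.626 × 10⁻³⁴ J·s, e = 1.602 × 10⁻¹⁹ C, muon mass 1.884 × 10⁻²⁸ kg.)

KE = eV = 1.602 × 10⁻¹⁹ × 6.860 × 10⁴ = 1.099 × 10⁻¹⁴ J.
p = √(2mKE) = √(2 × 1.884 × 10⁻²⁸ × 1.099 × 10⁻¹⁴) = 2.035 × 10⁻²¹ kg·m/s.
λ = h/p = 6.626 × 10⁻³⁴ / 2.035 × 10⁻²¹ = 3.26 × 10⁻¹³ m = 326 fm.

λ = 326 fm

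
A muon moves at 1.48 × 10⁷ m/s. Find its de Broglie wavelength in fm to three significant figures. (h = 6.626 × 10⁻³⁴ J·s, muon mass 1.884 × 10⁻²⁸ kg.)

p = mv = 1.884 × 10⁻²⁸ × 1.48 × 10⁷ = 2.788 × 10⁻²¹ kg·m/s.
λ = h/p = 6.626 × 10⁻³⁴ / 2.788 × 10⁻²¹ = 2.38 × 10⁻¹³ m = 238 fm.

λ = 238 fm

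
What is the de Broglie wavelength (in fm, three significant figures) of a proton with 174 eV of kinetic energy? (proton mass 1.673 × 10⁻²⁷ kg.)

λ = 2170 fm

KE = 174 eV = 2.787 × 10⁻¹⁷ J.
p = √(2mKE) = √(2 × 1.673 × 10⁻²⁷ × 2.787 × 10⁻¹⁷) = 3.054 × 10⁻²² kg·m/s.
λ = h/p = 6.626 × 10⁻³⁴ / 3.054 × 10⁻²² = 2.17 × 10⁻¹² m = 2170 fm.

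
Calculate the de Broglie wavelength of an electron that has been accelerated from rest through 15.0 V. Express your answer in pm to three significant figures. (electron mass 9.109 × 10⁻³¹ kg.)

KE = eV = 1.602 × 10⁻¹⁹ × 15.00 = 2.403 × 10⁻¹⁸ J.
p = √(2mKE) = √(2 × 9.109 × 10⁻³¹ × 2.403 × 10⁻¹⁸) = 2.092 × 10⁻²⁴ kg·m/s.
λ = h/p = 6.626 × 10⁻³⁴ / 2.092 × 10⁻²⁴ = 3.17 × 10⁻¹⁰ m = 317 pm.

λ = 317 pm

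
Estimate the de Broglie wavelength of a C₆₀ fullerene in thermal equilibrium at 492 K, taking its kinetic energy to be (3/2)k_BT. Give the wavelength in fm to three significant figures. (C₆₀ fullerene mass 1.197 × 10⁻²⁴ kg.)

KE = (3/2)k_BT = 1.5 × 1.381 × 10⁻²³ × 492 = 1.019 × 10⁻²⁰ J.
p = √(2mKE) = √(2 × 1.197 × 10⁻²⁴ × 1.019 × 10⁻²⁰) = 1.562 × 10⁻²² kg·m/s.
λ = h/p = 4.24 × 10⁻¹² m = 4240 fm.

λ = 4240 fm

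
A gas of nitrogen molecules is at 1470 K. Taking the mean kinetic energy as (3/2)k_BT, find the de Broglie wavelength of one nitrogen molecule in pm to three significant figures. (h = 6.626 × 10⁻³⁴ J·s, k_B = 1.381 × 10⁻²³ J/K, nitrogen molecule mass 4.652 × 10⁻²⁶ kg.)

λ = 12.4 pm

KE = (3/2)k_BT = 1.5 × 1.381 × 10⁻²³ × 1470 = 3.045 × 10⁻²⁰ J.
p = √(2mKE) = √(2 × 4.652 × 10⁻²⁶ × 3.045 × 10⁻²⁰) = 5.323 × 10⁻²³ kg·m/s.
λ = h/p = 1.24 × 10⁻¹¹ m = 12.4 pm.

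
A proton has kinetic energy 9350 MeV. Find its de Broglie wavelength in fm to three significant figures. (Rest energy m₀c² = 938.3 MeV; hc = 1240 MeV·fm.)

λ = 0.121 fm

Total energy E = KE + m₀c² = 9350 + 938.3 = 10288.3 MeV.
(pc)² = E² − (m₀c²)² = (10288.3)² − (938.3)² = 1.050 × 10⁸ MeV², so pc = 1.025 × 10⁴ MeV.
λ = hc/(pc) = 1240 MeV·fm / 1.025 × 10⁴ MeV = 0.121 fm.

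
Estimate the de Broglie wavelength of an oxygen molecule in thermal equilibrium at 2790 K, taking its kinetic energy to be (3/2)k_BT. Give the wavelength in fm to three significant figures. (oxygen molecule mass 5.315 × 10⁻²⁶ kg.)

KE = (3/2)k_BT = 1.5 × 1.381 × 10⁻²³ × 2790 = 5.779 × 10⁻²⁰ J.
p = √(2mKE) = √(2 × 5.315 × 10⁻²⁶ × 5.779 × 10⁻²⁰) = 7.838 × 10⁻²³ kg·m/s.
λ = h/p = 8.45 × 10⁻¹² m = 8450 fm.

λ = 8450 fm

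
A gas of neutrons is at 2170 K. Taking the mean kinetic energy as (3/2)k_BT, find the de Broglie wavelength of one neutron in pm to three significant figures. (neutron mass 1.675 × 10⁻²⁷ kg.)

λ = 54.0 pm

KE = (3/2)k_BT = 1.5 × 1.381 × 10⁻²³ × 2170 = 4.495 × 10⁻²⁰ J.
p = √(2mKE) = √(2 × 1.675 × 10⁻²⁷ × 4.495 × 10⁻²⁰) = 1.227 × 10⁻²³ kg·m/s.
λ = h/p = 5.40 × 10⁻¹¹ m = 54.0 pm.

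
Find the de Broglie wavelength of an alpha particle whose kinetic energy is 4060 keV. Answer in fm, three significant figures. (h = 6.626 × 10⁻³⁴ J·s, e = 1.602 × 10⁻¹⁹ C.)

λ = 7.13 fm

KE = 4060 keV = 6.504 × 10⁻¹³ J.
p = √(2mKE) = √(2 × 6.645 × 10⁻²⁷ × 6.504 × 10⁻¹³) = 9.297 × 10⁻²⁰ kg·m/s.
λ = h/p = 6.626 × 10⁻³⁴ / 9.297 × 10⁻²⁰ = 7.13 × 10⁻¹⁵ m = 7.13 fm.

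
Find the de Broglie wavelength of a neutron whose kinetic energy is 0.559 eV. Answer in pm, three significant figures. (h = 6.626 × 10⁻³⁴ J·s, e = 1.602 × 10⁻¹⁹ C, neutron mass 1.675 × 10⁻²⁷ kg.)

λ = 38.3 pm

KE = 0.559 eV = 8.955 × 10⁻²⁰ J.
p = √(2mKE) = √(2 × 1.675 × 10⁻²⁷ × 8.955 × 10⁻²⁰) = 1.732 × 10⁻²³ kg·m/s.
λ = h/p = 6.626 × 10⁻³⁴ / 1.732 × 10⁻²³ = 3.83 × 10⁻¹¹ m = 38.3 pm.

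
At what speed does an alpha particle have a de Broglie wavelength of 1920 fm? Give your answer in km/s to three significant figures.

p = h/λ = 6.626 × 10⁻³⁴ / 1.920 × 10⁻¹² = 3.451 × 10⁻²² kg·m/s.
v = p/m = 3.451 × 10⁻²² / 6.645 × 10⁻²⁷ = 5.19 × 10⁴ m/s = 51.9 km/s.

v = 51.9 km/s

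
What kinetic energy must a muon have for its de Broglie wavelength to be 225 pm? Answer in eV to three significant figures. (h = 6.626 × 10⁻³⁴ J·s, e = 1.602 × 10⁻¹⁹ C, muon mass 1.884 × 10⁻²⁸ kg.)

p = h/λ = 6.626 × 10⁻³⁴ / 2.250 × 10⁻¹⁰ = 2.945 × 10⁻²⁴ kg·m/s.
KE = p²/(2m) = (2.945 × 10⁻²⁴)² / (2 × 1.884 × 10⁻²⁸) = 2.302 × 10⁻²⁰ J = 0.144 eV.

KE = 0.144 eV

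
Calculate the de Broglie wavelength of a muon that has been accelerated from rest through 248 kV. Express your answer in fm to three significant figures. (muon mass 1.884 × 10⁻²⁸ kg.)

λ = 171 fm

KE = eV = 1.602 × 10⁻¹⁹ × 2.480 × 10⁵ = 3.973 × 10⁻¹⁴ J.
p = √(2mKE) = √(2 × 1.884 × 10⁻²⁸ × 3.973 × 10⁻¹⁴) = 3.869 × 10⁻²¹ kg·m/s.
λ = h/p = 6.626 × 10⁻³⁴ / 3.869 × 10⁻²¹ = 1.71 × 10⁻¹³ m = 171 fm.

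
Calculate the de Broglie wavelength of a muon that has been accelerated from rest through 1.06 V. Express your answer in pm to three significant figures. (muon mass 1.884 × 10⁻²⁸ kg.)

KE = eV = 1.602 × 10⁻¹⁹ × 1.060 = 1.698 × 10⁻¹⁹ J.
p = √(2mKE) = √(2 × 1.884 × 10⁻²⁸ × 1.698 × 10⁻¹⁹) = 7.999 × 10⁻²⁴ kg·m/s.
λ = h/p = 6.626 × 10⁻³⁴ / 7.999 × 10⁻²⁴ = 8.28 × 10⁻¹¹ m = 82.8 pm.

λ = 82.8 pm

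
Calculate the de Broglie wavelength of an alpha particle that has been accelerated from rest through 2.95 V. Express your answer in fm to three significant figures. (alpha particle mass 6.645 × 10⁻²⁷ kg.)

KE = 2eV = 2 × 1.602 × 10⁻¹⁹ × 2.950 = 9.452 × 10⁻¹⁹ J.
p = √(2mKE) = √(2 × 6.645 × 10⁻²⁷ × 9.452 × 10⁻¹⁹) = 1.121 × 10⁻²² kg·m/s.
λ = h/p = 6.626 × 10⁻³⁴ / 1.121 × 10⁻²² = 5.91 × 10⁻¹² m = 5910 fm.

λ = 5910 fm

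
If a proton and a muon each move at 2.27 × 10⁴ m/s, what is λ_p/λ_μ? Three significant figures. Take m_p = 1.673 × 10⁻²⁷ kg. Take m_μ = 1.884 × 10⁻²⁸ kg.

λ_p/λ_μ = 0.113

At fixed v, p = mv so λ = h/(mv) ∝ 1/m.
λ_p/λ_μ = m_μ/m_p = 1.884 × 10⁻²⁸/1.673 × 10⁻²⁷ = 0.113.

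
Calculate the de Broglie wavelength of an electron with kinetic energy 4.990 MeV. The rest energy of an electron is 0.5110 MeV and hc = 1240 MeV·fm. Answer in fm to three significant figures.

Total energy E = KE + m₀c² = 4.990 + 0.5110 = 5.5010 MeV.
(pc)² = E² − (m₀c²)² = (5.5010)² − (0.5110)² = 30.00 MeV², so pc = 5.477 MeV.
λ = hc/(pc) = 1240 MeV·fm / 5.477 MeV = 226 fm.

λ = 226 fm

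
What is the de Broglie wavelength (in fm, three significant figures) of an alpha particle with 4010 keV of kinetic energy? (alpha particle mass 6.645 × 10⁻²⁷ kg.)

KE = 4010 keV = 6.424 × 10⁻¹³ J.
p = √(2mKE) = √(2 × 6.645 × 10⁻²⁷ × 6.424 × 10⁻¹³) = 9.240 × 10⁻²⁰ kg·m/s.
λ = h/p = 6.626 × 10⁻³⁴ / 9.240 × 10⁻²⁰ = 7.17 × 10⁻¹⁵ m = 7.17 fm.

λ = 7.17 fm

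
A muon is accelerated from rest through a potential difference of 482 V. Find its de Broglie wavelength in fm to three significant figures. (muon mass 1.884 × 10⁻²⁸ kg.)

λ = 3880 fm

KE = eV = 1.602 × 10⁻¹⁹ × 482.0 = 7.722 × 10⁻¹⁷ J.
p = √(2mKE) = √(2 × 1.884 × 10⁻²⁸ × 7.722 × 10⁻¹⁷) = 1.706 × 10⁻²² kg·m/s.
λ = h/p = 6.626 × 10⁻³⁴ / 1.706 × 10⁻²² = 3.88 × 10⁻¹² m = 3880 fm.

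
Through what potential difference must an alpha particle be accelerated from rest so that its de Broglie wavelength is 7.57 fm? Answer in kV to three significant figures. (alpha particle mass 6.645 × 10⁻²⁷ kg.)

V = 1800 kV

p = h/λ = 6.626 × 10⁻³⁴ / 7.570 × 10⁻¹⁵ = 8.753 × 10⁻²⁰ kg·m/s.
KE = p²/(2m) = 5.765 × 10⁻¹³ J.
V = KE/2e = 5.765 × 10⁻¹³ / (2 × 1.602 × 10⁻¹⁹) = 1800 kV.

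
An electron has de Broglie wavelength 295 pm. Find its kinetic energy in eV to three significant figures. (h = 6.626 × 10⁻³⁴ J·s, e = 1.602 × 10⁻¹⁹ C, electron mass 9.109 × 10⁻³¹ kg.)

KE = 17.3 eV

p = h/λ = 6.626 × 10⁻³⁴ / 2.950 × 10⁻¹⁰ = 2.246 × 10⁻²⁴ kg·m/s.
KE = p²/(2m) = (2.246 × 10⁻²⁴)² / (2 × 9.109 × 10⁻³¹) = 2.769 × 10⁻¹⁸ J = 17.3 eV.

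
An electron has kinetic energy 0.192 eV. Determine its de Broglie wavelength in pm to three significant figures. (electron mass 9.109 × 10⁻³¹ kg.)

KE = 0.192 eV = 3.076 × 10⁻²⁰ J.
p = √(2mKE) = √(2 × 9.109 × 10⁻³¹ × 3.076 × 10⁻²⁰) = 2.367 × 10⁻²⁵ kg·m/s.
λ = h/p = 6.626 × 10⁻³⁴ / 2.367 × 10⁻²⁵ = 2.80 × 10⁻⁹ m = 2800 pm.

λ = 2800 pm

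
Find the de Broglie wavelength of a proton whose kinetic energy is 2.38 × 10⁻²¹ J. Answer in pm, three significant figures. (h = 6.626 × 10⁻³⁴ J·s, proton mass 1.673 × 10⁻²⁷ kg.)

λ = 235 pm

p = √(2mKE) = √(2 × 1.673 × 10⁻²⁷ × 2.380 × 10⁻²¹) = 2.822 × 10⁻²⁴ kg·m/s.
λ = h/p = 6.626 × 10⁻³⁴ / 2.822 × 10⁻²⁴ = 2.35 × 10⁻¹⁰ m = 235 pm.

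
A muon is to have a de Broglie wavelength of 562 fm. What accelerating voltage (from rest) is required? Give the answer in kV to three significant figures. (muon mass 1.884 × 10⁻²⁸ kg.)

V = 23.0 kV

p = h/λ = 6.626 × 10⁻³⁴ / 5.620 × 10⁻¹³ = 1.179 × 10⁻²¹ kg·m/s.
KE = p²/(2m) = 3.689 × 10⁻¹⁵ J.
V = KE/e = 3.689 × 10⁻¹⁵ / (1.602 × 10⁻¹⁹) = 23.0 kV.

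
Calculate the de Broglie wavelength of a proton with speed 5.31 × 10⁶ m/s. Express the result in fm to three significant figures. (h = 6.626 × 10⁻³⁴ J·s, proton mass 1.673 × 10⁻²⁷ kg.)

p = mv = 1.673 × 10⁻²⁷ × 5.31 × 10⁶ = 8.884 × 10⁻²¹ kg·m/s.
λ = h/p = 6.626 × 10⁻³⁴ / 8.884 × 10⁻²¹ = 7.46 × 10⁻¹⁴ m = 74.6 fm.

λ = 74.6 fm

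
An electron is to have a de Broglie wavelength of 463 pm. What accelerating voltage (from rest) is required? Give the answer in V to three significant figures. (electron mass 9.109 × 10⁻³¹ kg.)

p = h/λ = 6.626 × 10⁻³⁴ / 4.630 × 10⁻¹⁰ = 1.431 × 10⁻²⁴ kg·m/s.
KE = p²/(2m) = 1.124 × 10⁻¹⁸ J.
V = KE/e = 1.124 × 10⁻¹⁸ / (1.602 × 10⁻¹⁹) = 7.02 V.

V = 7.02 V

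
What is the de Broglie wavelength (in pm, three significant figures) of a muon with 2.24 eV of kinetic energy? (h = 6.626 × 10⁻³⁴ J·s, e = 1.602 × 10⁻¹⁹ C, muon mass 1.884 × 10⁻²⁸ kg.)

KE = 2.24 eV = 3.588 × 10⁻¹⁹ J.
p = √(2mKE) = √(2 × 1.884 × 10⁻²⁸ × 3.588 × 10⁻¹⁹) = 1.163 × 10⁻²³ kg·m/s.
λ = h/p = 6.626 × 10⁻³⁴ / 1.163 × 10⁻²³ = 5.70 × 10⁻¹¹ m = 57.0 pm.

λ = 57.0 pm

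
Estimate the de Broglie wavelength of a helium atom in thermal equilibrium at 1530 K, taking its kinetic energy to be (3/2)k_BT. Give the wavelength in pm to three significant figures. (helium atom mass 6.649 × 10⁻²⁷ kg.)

λ = 32.3 pm

KE = (3/2)k_BT = 1.5 × 1.381 × 10⁻²³ × 1530 = 3.169 × 10⁻²⁰ J.
p = √(2mKE) = √(2 × 6.649 × 10⁻²⁷ × 3.169 × 10⁻²⁰) = 2.053 × 10⁻²³ kg·m/s.
λ = h/p = 3.23 × 10⁻¹¹ m = 32.3 pm.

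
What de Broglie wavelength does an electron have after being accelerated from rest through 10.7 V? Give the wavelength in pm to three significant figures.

λ = 375 pm

KE = eV = 1.602 × 10⁻¹⁹ × 10.70 = 1.714 × 10⁻¹⁸ J.
p = √(2mKE) = √(2 × 9.109 × 10⁻³¹ × 1.714 × 10⁻¹⁸) = 1.767 × 10⁻²⁴ kg·m/s.
λ = h/p = 6.626 × 10⁻³⁴ / 1.767 × 10⁻²⁴ = 3.75 × 10⁻¹⁰ m = 375 pm.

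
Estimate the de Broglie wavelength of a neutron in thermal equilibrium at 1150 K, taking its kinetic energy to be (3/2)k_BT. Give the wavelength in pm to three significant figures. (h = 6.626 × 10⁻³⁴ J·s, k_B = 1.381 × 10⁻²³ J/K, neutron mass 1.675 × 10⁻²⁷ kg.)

λ = 74.2 pm

KE = (3/2)k_BT = 1.5 × 1.381 × 10⁻²³ × 1150 = 2.382 × 10⁻²⁰ J.
p = √(2mKE) = √(2 × 1.675 × 10⁻²⁷ × 2.382 × 10⁻²⁰) = 8.933 × 10⁻²⁴ kg·m/s.
λ = h/p = 7.42 × 10⁻¹¹ m = 74.2 pm.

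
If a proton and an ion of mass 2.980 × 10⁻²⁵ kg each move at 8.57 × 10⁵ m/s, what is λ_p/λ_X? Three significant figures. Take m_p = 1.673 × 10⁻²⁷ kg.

At fixed v, p = mv so λ = h/(mv) ∝ 1/m.
λ_p/λ_X = m_X/m_p = 2.980 × 10⁻²⁵/1.673 × 10⁻²⁷ = 178.

λ_p/λ_X = 178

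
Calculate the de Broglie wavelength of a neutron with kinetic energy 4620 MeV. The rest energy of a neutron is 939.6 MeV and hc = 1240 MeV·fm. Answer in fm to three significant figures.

λ = 0.226 fm

Total energy E = KE + m₀c² = 4620 + 939.6 = 5559.6 MeV.
(pc)² = E² − (m₀c²)² = (5559.6)² − (939.6)² = 3.003 × 10⁷ MeV², so pc = 5480 MeV.
λ = hc/(pc) = 1240 MeV·fm / 5480 MeV = 0.226 fm.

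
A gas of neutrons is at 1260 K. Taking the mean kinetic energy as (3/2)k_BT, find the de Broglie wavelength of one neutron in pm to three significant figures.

KE = (3/2)k_BT = 1.5 × 1.381 × 10⁻²³ × 1260 = 2.610 × 10⁻²⁰ J.
p = √(2mKE) = √(2 × 1.675 × 10⁻²⁷ × 2.610 × 10⁻²⁰) = 9.351 × 10⁻²⁴ kg·m/s.
λ = h/p = 7.09 × 10⁻¹¹ m = 70.9 pm.

λ = 70.9 pm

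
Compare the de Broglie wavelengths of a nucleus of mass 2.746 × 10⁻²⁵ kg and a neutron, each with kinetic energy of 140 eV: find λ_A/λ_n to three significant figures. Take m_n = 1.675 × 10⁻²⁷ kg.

At fixed KE, p = √(2mKE) so λ = h/p ∝ 1/√m.
λ_A/λ_n = √(m_n/m_A) = √(1.675 × 10⁻²⁷/2.746 × 10⁻²⁵) = √(6.100 × 10⁻³) = 0.0781.

λ_A/λ_n = 0.0781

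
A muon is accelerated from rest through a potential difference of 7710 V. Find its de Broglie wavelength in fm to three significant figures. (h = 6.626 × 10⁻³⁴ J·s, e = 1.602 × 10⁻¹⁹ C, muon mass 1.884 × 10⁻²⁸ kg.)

λ = 971 fm

KE = eV = 1.602 × 10⁻¹⁹ × 7710 = 1.235 × 10⁻¹⁵ J.
p = √(2mKE) = √(2 × 1.884 × 10⁻²⁸ × 1.235 × 10⁻¹⁵) = 6.822 × 10⁻²² kg·m/s.
λ = h/p = 6.626 × 10⁻³⁴ / 6.822 × 10⁻²² = 9.71 × 10⁻¹³ m = 971 fm.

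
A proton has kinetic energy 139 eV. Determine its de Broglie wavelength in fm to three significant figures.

λ = 2430 fm

KE = 139 eV = 2.227 × 10⁻¹⁷ J.
p = √(2mKE) = √(2 × 1.673 × 10⁻²⁷ × 2.227 × 10⁻¹⁷) = 2.730 × 10⁻²² kg·m/s.
λ = h/p = 6.626 × 10⁻³⁴ / 2.730 × 10⁻²² = 2.43 × 10⁻¹² m = 2430 fm.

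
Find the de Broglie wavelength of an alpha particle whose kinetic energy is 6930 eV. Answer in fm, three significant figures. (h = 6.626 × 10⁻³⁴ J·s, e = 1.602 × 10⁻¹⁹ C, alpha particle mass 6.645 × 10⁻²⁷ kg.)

KE = 6930 eV = 1.110 × 10⁻¹⁵ J.
p = √(2mKE) = √(2 × 6.645 × 10⁻²⁷ × 1.110 × 10⁻¹⁵) = 3.841 × 10⁻²¹ kg·m/s.
λ = h/p = 6.626 × 10⁻³⁴ / 3.841 × 10⁻²¹ = 1.73 × 10⁻¹³ m = 173 fm.

λ = 173 fm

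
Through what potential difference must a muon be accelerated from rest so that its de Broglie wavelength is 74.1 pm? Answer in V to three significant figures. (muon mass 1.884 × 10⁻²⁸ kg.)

p = h/λ = 6.626 × 10⁻³⁴ / 7.410 × 10⁻¹¹ = 8.942 × 10⁻²⁴ kg·m/s.
KE = p²/(2m) = 2.122 × 10⁻¹⁹ J.
V = KE/e = 2.122 × 10⁻¹⁹ / (1.602 × 10⁻¹⁹) = 1.32 V.

V = 1.32 V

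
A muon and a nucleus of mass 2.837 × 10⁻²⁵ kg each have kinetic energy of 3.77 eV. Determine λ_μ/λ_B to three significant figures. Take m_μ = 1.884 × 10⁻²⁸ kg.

λ_μ/λ_B = 38.8

At fixed KE, p = √(2mKE) so λ = h/p ∝ 1/√m.
λ_μ/λ_B = √(m_B/m_μ) = √(2.837 × 10⁻²⁵/1.884 × 10⁻²⁸) = √(1506) = 38.8.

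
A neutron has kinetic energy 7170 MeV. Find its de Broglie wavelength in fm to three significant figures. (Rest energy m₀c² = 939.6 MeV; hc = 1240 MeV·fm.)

λ = 0.154 fm

Total energy E = KE + m₀c² = 7170 + 939.6 = 8109.6 MeV.
(pc)² = E² − (m₀c²)² = (8109.6)² − (939.6)² = 6.488 × 10⁷ MeV², so pc = 8055 MeV.
λ = hc/(pc) = 1240 MeV·fm / 8055 MeV = 0.154 fm.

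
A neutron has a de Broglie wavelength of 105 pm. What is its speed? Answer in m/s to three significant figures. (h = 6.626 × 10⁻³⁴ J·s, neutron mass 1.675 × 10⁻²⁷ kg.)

v = 3770 m/s

p = h/λ = 6.626 × 10⁻³⁴ / 1.050 × 10⁻¹⁰ = 6.310 × 10⁻²⁴ kg·m/s.
v = p/m = 6.310 × 10⁻²⁴ / 1.675 × 10⁻²⁷ = 3.77 × 10³ m/s = 3770 m/s.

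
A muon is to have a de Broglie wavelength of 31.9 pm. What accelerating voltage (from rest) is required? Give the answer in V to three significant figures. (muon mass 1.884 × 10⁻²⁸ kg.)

p = h/λ = 6.626 × 10⁻³⁴ / 3.190 × 10⁻¹¹ = 2.077 × 10⁻²³ kg·m/s.
KE = p²/(2m) = 1.145 × 10⁻¹⁸ J.
V = KE/e = 1.145 × 10⁻¹⁸ / (1.602 × 10⁻¹⁹) = 7.15 V.

V = 7.15 V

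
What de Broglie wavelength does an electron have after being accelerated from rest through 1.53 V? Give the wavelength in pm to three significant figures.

KE = eV = 1.602 × 10⁻¹⁹ × 1.530 = 2.451 × 10⁻¹⁹ J.
p = √(2mKE) = √(2 × 9.109 × 10⁻³¹ × 2.451 × 10⁻¹⁹) = 6.682 × 10⁻²⁵ kg·m/s.
λ = h/p = 6.626 × 10⁻³⁴ / 6.682 × 10⁻²⁵ = 9.92 × 10⁻¹⁰ m = 992 pm.

λ = 992 pm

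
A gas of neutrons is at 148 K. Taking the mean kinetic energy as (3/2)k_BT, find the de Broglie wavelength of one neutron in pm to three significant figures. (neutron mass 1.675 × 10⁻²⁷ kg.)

λ = 207 pm

KE = (3/2)k_BT = 1.5 × 1.381 × 10⁻²³ × 148 = 3.066 × 10⁻²¹ J.
p = √(2mKE) = √(2 × 1.675 × 10⁻²⁷ × 3.066 × 10⁻²¹) = 3.205 × 10⁻²⁴ kg·m/s.
λ = h/p = 2.07 × 10⁻¹⁰ m = 207 pm.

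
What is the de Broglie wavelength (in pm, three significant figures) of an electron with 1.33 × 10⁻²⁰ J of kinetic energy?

p = √(2mKE) = √(2 × 9.109 × 10⁻³¹ × 1.330 × 10⁻²⁰) = 1.557 × 10⁻²⁵ kg·m/s.
λ = h/p = 6.626 × 10⁻³⁴ / 1.557 × 10⁻²⁵ = 4.26 × 10⁻⁹ m = 4260 pm.

λ = 4260 pm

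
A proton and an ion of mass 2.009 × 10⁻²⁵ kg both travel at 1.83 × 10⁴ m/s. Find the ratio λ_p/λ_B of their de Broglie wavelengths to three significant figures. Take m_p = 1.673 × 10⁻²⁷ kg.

At fixed v, p = mv so λ = h/(mv) ∝ 1/m.
λ_p/λ_B = m_B/m_p = 2.009 × 10⁻²⁵/1.673 × 10⁻²⁷ = 120.

λ_p/λ_B = 120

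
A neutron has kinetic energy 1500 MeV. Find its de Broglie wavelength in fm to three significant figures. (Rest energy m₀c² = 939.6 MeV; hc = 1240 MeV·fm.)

λ = 0.551 fm

Total energy E = KE + m₀c² = 1500 + 939.6 = 2439.6 MeV.
(pc)² = E² − (m₀c²)² = (2439.6)² − (939.6)² = 5.069 × 10⁶ MeV², so pc = 2251 MeV.
λ = hc/(pc) = 1240 MeV·fm / 2251 MeV = 0.551 fm.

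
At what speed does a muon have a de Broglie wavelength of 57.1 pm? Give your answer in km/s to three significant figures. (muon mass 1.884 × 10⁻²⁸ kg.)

v = 61.6 km/s

p = h/λ = 6.626 × 10⁻³⁴ / 5.710 × 10⁻¹¹ = 1.160 × 10⁻²³ kg·m/s.
v = p/m = 1.160 × 10⁻²³ / 1.884 × 10⁻²⁸ = 6.16 × 10⁴ m/s = 61.6 km/s.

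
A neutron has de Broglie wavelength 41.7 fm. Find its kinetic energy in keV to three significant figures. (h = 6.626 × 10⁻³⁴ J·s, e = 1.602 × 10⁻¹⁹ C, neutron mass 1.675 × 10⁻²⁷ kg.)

p = h/λ = 6.626 × 10⁻³⁴ / 4.170 × 10⁻¹⁴ = 1.589 × 10⁻²⁰ kg·m/s.
KE = p²/(2m) = (1.589 × 10⁻²⁰)² / (2 × 1.675 × 10⁻²⁷) = 7.537 × 10⁻¹⁴ J = 470 keV.

KE = 470 keV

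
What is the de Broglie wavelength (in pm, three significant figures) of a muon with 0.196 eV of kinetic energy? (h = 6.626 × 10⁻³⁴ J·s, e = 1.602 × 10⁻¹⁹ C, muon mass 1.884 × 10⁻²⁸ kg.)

λ = 193 pm

KE = 0.196 eV = 3.140 × 10⁻²⁰ J.
p = √(2mKE) = √(2 × 1.884 × 10⁻²⁸ × 3.140 × 10⁻²⁰) = 3.440 × 10⁻²⁴ kg·m/s.
λ = h/p = 6.626 × 10⁻³⁴ / 3.440 × 10⁻²⁴ = 1.93 × 10⁻¹⁰ m = 193 pm.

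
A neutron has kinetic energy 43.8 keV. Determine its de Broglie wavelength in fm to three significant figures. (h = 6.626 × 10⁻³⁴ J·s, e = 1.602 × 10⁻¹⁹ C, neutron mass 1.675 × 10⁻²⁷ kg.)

KE = 43.8 keV = 7.017 × 10⁻¹⁵ J.
p = √(2mKE) = √(2 × 1.675 × 10⁻²⁷ × 7.017 × 10⁻¹⁵) = 4.848 × 10⁻²¹ kg·m/s.
λ = h/p = 6.626 × 10⁻³⁴ / 4.848 × 10⁻²¹ = 1.37 × 10⁻¹³ m = 137 fm.

λ = 137 fm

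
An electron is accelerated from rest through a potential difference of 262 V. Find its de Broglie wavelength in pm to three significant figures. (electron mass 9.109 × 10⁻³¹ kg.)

λ = 75.8 pm

KE = eV = 1.602 × 10⁻¹⁹ × 262.0 = 4.197 × 10⁻¹⁷ J.
p = √(2mKE) = √(2 × 9.109 × 10⁻³¹ × 4.197 × 10⁻¹⁷) = 8.744 × 10⁻²⁴ kg·m/s.
λ = h/p = 6.626 × 10⁻³⁴ / 8.744 × 10⁻²⁴ = 7.58 × 10⁻¹¹ m = 75.8 pm.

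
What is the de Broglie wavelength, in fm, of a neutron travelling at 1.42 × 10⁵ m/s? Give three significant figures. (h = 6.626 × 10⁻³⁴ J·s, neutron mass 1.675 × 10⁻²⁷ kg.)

p = mv = 1.675 × 10⁻²⁷ × 1.42 × 10⁵ = 2.379 × 10⁻²² kg·m/s.
λ = h/p = 6.626 × 10⁻³⁴ / 2.379 × 10⁻²² = 2.79 × 10⁻¹² m = 2790 fm.

λ = 2790 fm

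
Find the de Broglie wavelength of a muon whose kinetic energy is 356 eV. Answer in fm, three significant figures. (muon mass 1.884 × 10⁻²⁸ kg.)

KE = 356 eV = 5.703 × 10⁻¹⁷ J.
p = √(2mKE) = √(2 × 1.884 × 10⁻²⁸ × 5.703 × 10⁻¹⁷) = 1.466 × 10⁻²² kg·m/s.
λ = h/p = 6.626 × 10⁻³⁴ / 1.466 × 10⁻²² = 4.52 × 10⁻¹² m = 4520 fm.

λ = 4520 fm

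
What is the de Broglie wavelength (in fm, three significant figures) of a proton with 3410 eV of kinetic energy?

KE = 3410 eV = 5.463 × 10⁻¹⁶ J.
p = √(2mKE) = √(2 × 1.673 × 10⁻²⁷ × 5.463 × 10⁻¹⁶) = 1.352 × 10⁻²¹ kg·m/s.
λ = h/p = 6.626 × 10⁻³⁴ / 1.352 × 10⁻²¹ = 4.90 × 10⁻¹³ m = 490 fm.

λ = 490 fm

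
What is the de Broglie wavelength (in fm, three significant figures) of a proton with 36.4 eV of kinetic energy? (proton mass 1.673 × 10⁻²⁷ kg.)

λ = 4740 fm

KE = 36.4 eV = 5.831 × 10⁻¹⁸ J.
p = √(2mKE) = √(2 × 1.673 × 10⁻²⁷ × 5.831 × 10⁻¹⁸) = 1.397 × 10⁻²² kg·m/s.
λ = h/p = 6.626 × 10⁻³⁴ / 1.397 × 10⁻²² = 4.74 × 10⁻¹² m = 4740 fm.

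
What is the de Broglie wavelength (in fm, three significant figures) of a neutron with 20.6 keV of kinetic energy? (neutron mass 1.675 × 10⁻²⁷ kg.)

KE = 20.6 keV = 3.300 × 10⁻¹⁵ J.
p = √(2mKE) = √(2 × 1.675 × 10⁻²⁷ × 3.300 × 10⁻¹⁵) = 3.325 × 10⁻²¹ kg·m/s.
λ = h/p = 6.626 × 10⁻³⁴ / 3.325 × 10⁻²¹ = 1.99 × 10⁻¹³ m = 199 fm.

λ = 199 fm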